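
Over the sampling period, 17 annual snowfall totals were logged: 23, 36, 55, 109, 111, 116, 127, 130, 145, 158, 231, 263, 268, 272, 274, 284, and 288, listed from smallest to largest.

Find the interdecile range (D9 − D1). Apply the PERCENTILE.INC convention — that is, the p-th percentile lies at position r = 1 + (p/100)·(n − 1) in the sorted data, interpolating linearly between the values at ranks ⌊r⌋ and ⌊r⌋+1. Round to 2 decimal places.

230.60

n = 17.
P10: r = 2.6; ranks 2–3 are 36, 55; interpolating gives 47.4.
P90: r = 15.4; ranks 15–16 are 274, 284; interpolating gives 278.
Difference: 278 − 47.4 = 230.6.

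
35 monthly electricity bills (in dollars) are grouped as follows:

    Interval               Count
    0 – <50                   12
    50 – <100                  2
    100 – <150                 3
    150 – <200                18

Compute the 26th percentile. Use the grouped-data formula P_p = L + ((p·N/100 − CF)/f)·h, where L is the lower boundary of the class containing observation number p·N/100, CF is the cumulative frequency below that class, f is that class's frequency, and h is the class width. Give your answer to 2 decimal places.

N = 35; target position k = 26/100 · 35 = 9.1.
Cumulative frequencies: 12, 14, 17, 35.
Observation 9.1 falls in the class 0 – <50.
L = 0, CF = 0, f = 12, h = 50.
P26 = 0 + ((9.1 − 0)/12)·50 = 0 + 37.9167 = 37.9167.

37.92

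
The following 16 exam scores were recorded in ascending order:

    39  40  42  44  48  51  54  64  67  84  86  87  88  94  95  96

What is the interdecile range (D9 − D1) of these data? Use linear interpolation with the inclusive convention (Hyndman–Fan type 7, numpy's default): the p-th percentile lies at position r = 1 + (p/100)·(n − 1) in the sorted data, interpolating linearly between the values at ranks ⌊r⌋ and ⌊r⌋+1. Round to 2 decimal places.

n = 16.
P10: r = 2.5; ranks 2–3 are 40, 42; interpolating gives 41.
P90: r = 14.5; ranks 14–15 are 94, 95; interpolating gives 94.5.
Difference: 94.5 − 41 = 53.5.

53.50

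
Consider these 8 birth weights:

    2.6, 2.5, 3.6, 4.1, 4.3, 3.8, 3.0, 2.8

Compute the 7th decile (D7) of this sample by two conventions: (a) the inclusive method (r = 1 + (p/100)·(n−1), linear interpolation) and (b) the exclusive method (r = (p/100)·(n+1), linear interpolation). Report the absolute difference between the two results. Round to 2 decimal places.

0.11

Sorted: 2.5, 2.6, 2.8, 3.0, 3.6, 3.8, 4.1, 4.3.
n = 8.
(a) r = 5.9; between ranks 5 (3.6) and 6 (3.8): 3.78.
(b) r = 6.3; between ranks 6 (3.8) and 7 (4.1): 3.89.
|3.78 − 3.89| = 0.11.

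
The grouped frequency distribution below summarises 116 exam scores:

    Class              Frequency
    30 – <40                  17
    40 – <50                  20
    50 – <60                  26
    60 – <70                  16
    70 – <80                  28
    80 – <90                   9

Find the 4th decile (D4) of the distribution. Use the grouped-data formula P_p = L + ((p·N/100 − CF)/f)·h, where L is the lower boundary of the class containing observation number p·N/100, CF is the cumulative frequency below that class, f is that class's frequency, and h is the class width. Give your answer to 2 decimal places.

53.62

N = 116; target position k = 40/100 · 116 = 46.4.
Cumulative frequencies: 17, 37, 63, 79, 107, 116.
Observation 46.4 falls in the class 50 – <60.
L = 50, CF = 37, f = 26, h = 10.
P40 = 50 + ((46.4 − 37)/26)·10 = 50 + 3.61538 = 53.6154.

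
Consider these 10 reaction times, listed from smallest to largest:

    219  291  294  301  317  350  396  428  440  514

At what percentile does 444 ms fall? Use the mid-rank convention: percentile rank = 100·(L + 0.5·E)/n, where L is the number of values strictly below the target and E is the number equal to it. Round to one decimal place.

90.0

Count below 444: L = 9; count equal: E = 0; n = 10.
Percentile rank = 100·(9 + 0.5·0)/10 = 100·9/10 = 90.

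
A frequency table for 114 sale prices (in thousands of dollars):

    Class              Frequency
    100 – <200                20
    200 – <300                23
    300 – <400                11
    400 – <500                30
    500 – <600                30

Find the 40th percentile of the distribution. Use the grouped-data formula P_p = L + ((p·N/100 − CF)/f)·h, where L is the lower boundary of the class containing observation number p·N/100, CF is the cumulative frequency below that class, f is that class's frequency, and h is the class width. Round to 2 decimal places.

323.64

N = 114; target position k = 40/100 · 114 = 45.6.
Cumulative frequencies: 20, 43, 54, 84, 114.
Observation 45.6 falls in the class 300 – <400.
L = 300, CF = 43, f = 11, h = 100.
P40 = 300 + ((45.6 − 43)/11)·100 = 300 + 23.6364 = 323.636.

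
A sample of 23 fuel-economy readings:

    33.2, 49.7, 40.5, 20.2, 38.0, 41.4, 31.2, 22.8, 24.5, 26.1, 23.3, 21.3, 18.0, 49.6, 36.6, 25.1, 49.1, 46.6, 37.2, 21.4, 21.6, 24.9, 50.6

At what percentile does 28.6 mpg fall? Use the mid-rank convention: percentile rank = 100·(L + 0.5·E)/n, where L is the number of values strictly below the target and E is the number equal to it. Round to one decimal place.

Sorted: 18.0, 20.2, 21.3, 21.4, 21.6, 22.8, 23.3, 24.5, 24.9, 25.1, 26.1, 31.2, 33.2, 36.6, 37.2, 38.0, 40.5, 41.4, 46.6, 49.1, 49.6, 49.7, 50.6.
Count below 28.6: L = 11; count equal: E = 0; n = 23.
Percentile rank = 100·(11 + 0.5·0)/23 = 100·11/23 = 47.83.

47.8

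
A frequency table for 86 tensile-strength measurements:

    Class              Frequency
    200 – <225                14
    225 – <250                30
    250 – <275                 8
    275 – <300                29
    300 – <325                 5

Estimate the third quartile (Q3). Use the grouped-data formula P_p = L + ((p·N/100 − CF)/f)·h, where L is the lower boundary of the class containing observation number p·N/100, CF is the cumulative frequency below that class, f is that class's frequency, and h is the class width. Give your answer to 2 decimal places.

N = 86; target position k = 75/100 · 86 = 64.5.
Cumulative frequencies: 14, 44, 52, 81, 86.
Observation 64.5 falls in the class 275 – <300.
L = 275, CF = 52, f = 29, h = 25.
P75 = 275 + ((64.5 − 52)/29)·25 = 275 + 10.7759 = 285.776.

285.78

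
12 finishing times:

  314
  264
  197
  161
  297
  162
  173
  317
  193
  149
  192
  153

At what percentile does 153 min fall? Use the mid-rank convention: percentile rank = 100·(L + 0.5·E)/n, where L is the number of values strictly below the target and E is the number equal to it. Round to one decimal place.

12.5

Sorted: 149, 153, 161, 162, 173, 192, 193, 197, 264, 297, 314, 317.
Count below 153: L = 1; count equal: E = 1; n = 12.
Percentile rank = 100·(1 + 0.5·1)/12 = 100·1.5/12 = 12.5.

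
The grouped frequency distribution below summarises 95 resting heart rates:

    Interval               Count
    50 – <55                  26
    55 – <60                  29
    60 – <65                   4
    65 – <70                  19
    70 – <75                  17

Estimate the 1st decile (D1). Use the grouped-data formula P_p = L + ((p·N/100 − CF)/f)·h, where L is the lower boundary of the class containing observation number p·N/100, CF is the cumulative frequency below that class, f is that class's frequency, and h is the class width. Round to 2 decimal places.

N = 95; target position k = 10/100 · 95 = 9.5.
Cumulative frequencies: 26, 55, 59, 78, 95.
Observation 9.5 falls in the class 50 – <55.
L = 50, CF = 0, f = 26, h = 5.
P10 = 50 + ((9.5 − 0)/26)·5 = 50 + 1.82692 = 51.8269.

51.83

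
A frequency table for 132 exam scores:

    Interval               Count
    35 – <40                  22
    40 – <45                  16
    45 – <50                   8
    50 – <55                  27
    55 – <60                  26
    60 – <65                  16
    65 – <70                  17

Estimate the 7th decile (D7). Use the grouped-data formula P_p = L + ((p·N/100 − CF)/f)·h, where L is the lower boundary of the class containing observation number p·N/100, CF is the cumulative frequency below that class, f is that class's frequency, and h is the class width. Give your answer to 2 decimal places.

N = 132; target position k = 70/100 · 132 = 92.4.
Cumulative frequencies: 22, 38, 46, 73, 99, 115, 132.
Observation 92.4 falls in the class 55 – <60.
L = 55, CF = 73, f = 26, h = 5.
P70 = 55 + ((92.4 − 73)/26)·5 = 55 + 3.73077 = 58.7308.

58.73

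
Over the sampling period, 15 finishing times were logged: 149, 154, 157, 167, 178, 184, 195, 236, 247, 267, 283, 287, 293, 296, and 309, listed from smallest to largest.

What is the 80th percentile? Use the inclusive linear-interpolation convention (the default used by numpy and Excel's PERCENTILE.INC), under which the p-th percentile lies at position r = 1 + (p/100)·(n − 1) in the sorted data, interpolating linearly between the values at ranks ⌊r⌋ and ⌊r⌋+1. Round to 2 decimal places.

288.20

n = 15.
r = 1 + (80/100)·(15 − 1) = 1 + 11.2 = 12.2.
Rank 12 is 287 and rank 13 is 293.
Interpolate: 287 + 0.2·(293 − 287) = 287 + 0.2·6 = 288.2.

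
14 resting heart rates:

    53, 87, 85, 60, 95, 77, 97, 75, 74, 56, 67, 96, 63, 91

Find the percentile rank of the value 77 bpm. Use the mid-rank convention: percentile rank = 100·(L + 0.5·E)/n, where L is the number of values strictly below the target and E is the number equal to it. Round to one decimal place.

53.6

Sorted: 53, 56, 60, 63, 67, 74, 75, 77, 85, 87, 91, 95, 96, 97.
Count below 77: L = 7; count equal: E = 1; n = 14.
Percentile rank = 100·(7 + 0.5·1)/14 = 100·7.5/14 = 53.57.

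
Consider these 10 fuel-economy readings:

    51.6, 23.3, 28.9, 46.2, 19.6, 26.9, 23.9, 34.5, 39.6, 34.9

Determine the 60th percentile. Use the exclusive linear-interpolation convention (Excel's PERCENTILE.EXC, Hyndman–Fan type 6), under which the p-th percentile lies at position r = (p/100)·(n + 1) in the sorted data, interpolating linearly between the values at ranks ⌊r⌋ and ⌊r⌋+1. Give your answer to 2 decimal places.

Sorted: 19.6, 23.3, 23.9, 26.9, 28.9, 34.5, 34.9, 39.6, 46.2, 51.6.
n = 10.
r = (60/100)·(10 + 1) = 6.6.
Rank 6 is 34.5 and rank 7 is 34.9.
Interpolate: 34.5 + 0.6·(34.9 − 34.5) = 34.5 + 0.6·0.4 = 34.74.

34.74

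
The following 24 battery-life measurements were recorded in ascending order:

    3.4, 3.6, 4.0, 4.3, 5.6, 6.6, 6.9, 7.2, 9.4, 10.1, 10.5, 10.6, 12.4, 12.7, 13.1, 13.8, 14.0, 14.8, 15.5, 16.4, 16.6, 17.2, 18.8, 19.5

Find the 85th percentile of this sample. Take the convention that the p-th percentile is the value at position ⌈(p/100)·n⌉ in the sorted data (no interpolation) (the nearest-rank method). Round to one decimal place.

16.6

n = 24.
Position = ⌈85/100 · 24⌉ = ⌈20.4⌉ = 21.
The value at rank 21 is 16.6.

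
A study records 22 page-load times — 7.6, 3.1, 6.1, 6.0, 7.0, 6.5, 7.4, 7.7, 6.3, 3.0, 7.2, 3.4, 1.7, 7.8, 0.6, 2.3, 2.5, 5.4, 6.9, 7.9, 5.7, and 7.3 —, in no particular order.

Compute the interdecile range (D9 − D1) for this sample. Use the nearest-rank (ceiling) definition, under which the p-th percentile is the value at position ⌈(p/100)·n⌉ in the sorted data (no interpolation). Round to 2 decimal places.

5.40

Sorted: 0.6, 1.7, 2.3, 2.5, 3.0, 3.1, 3.4, 5.4, 5.7, 6.0, 6.1, 6.3, 6.5, 6.9, 7.0, 7.2, 7.3, 7.4, 7.6, 7.7, 7.8, 7.9.
n = 22.
P10: rank ⌈10/100·22⌉ = 3 → 2.3.
P90: rank ⌈90/100·22⌉ = 20 → 7.7.
Difference: 7.7 − 2.3 = 5.4.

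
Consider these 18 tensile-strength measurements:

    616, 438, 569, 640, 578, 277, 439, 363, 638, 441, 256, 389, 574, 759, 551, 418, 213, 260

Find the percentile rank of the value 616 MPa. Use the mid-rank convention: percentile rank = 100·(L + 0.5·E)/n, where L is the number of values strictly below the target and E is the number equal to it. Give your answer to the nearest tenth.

80.6

Sorted: 213, 256, 260, 277, 363, 389, 418, 438, 439, 441, 551, 569, 574, 578, 616, 638, 640, 759.
Count below 616: L = 14; count equal: E = 1; n = 18.
Percentile rank = 100·(14 + 0.5·1)/18 = 100·14.5/18 = 80.56.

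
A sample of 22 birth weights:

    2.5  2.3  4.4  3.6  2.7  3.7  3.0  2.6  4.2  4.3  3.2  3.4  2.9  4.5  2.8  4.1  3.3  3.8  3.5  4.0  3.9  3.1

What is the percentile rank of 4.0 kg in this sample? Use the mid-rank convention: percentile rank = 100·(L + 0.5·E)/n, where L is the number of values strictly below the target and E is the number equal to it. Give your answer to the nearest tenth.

75.0

Sorted: 2.3, 2.5, 2.6, 2.7, 2.8, 2.9, 3.0, 3.1, 3.2, 3.3, 3.4, 3.5, 3.6, 3.7, 3.8, 3.9, 4.0, 4.1, 4.2, 4.3, 4.4, 4.5.
Count below 4.0: L = 16; count equal: E = 1; n = 22.
Percentile rank = 100·(16 + 0.5·1)/22 = 100·16.5/22 = 75.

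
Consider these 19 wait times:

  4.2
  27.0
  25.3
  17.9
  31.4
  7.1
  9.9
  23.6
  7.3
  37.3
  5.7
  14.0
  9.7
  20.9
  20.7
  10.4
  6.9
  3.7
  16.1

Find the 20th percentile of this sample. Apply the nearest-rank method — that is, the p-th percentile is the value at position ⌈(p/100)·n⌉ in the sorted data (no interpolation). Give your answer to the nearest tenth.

6.9

Sorted: 3.7, 4.2, 5.7, 6.9, 7.1, 7.3, 9.7, 9.9, 10.4, 14.0, 16.1, 17.9, 20.7, 20.9, 23.6, 25.3, 27.0, 31.4, 37.3.
n = 19.
Position = ⌈20/100 · 19⌉ = ⌈3.8⌉ = 4.
The value at rank 4 is 6.9.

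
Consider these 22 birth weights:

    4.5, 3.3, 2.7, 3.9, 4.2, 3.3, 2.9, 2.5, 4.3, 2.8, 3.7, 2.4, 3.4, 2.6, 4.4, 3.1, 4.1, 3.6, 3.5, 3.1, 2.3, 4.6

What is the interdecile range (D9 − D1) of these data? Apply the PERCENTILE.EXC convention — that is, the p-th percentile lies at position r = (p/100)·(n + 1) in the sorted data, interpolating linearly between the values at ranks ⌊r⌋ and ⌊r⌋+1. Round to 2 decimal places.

Sorted: 2.3, 2.4, 2.5, 2.6, 2.7, 2.8, 2.9, 3.1, 3.1, 3.3, 3.3, 3.4, 3.5, 3.6, 3.7, 3.9, 4.1, 4.2, 4.3, 4.4, 4.5, 4.6.
n = 22.
P10: r = 2.3; ranks 2–3 are 2.4, 2.5; interpolating gives 2.43.
P90: r = 20.7; ranks 20–21 are 4.4, 4.5; interpolating gives 4.47.
Difference: 4.47 − 2.43 = 2.04.

2.04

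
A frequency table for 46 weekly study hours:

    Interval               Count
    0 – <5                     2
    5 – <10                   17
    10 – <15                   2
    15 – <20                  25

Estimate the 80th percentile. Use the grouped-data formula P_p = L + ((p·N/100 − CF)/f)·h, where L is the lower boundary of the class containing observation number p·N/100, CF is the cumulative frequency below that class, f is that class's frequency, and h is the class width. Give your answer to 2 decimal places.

N = 46; target position k = 80/100 · 46 = 36.8.
Cumulative frequencies: 2, 19, 21, 46.
Observation 36.8 falls in the class 15 – <20.
L = 15, CF = 21, f = 25, h = 5.
P80 = 15 + ((36.8 − 21)/25)·5 = 15 + 3.16 = 18.16.

18.16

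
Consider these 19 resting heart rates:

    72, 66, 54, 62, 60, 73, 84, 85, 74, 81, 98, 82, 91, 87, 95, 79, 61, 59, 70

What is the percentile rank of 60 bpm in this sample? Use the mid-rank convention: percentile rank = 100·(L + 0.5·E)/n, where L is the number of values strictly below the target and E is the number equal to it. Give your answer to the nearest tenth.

Sorted: 54, 59, 60, 61, 62, 66, 70, 72, 73, 74, 79, 81, 82, 84, 85, 87, 91, 95, 98.
Count below 60: L = 2; count equal: E = 1; n = 19.
Percentile rank = 100·(2 + 0.5·1)/19 = 100·2.5/19 = 13.16.

13.2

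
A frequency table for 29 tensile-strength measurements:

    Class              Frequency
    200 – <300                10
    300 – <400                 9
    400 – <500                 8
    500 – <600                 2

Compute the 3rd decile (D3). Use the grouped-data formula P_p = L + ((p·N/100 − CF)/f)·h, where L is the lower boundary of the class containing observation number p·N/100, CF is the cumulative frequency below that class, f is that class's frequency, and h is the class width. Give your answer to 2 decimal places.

287.00

N = 29; target position k = 30/100 · 29 = 8.7.
Cumulative frequencies: 10, 19, 27, 29.
Observation 8.7 falls in the class 200 – <300.
L = 200, CF = 0, f = 10, h = 100.
P30 = 200 + ((8.7 − 0)/10)·100 = 200 + 87 = 287.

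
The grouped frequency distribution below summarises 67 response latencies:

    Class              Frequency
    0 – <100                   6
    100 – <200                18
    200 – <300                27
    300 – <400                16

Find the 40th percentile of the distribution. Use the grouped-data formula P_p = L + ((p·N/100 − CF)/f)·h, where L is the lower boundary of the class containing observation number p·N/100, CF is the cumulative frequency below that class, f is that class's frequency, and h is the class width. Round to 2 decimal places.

210.37

N = 67; target position k = 40/100 · 67 = 26.8.
Cumulative frequencies: 6, 24, 51, 67.
Observation 26.8 falls in the class 200 – <300.
L = 200, CF = 24, f = 27, h = 100.
P40 = 200 + ((26.8 − 24)/27)·100 = 200 + 10.3704 = 210.37.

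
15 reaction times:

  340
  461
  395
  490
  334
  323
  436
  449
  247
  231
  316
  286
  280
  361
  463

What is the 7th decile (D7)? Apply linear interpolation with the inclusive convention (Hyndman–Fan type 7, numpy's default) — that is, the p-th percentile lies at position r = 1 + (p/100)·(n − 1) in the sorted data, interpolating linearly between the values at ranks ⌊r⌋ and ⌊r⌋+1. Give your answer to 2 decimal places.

Sorted: 231, 247, 280, 286, 316, 323, 334, 340, 361, 395, 436, 449, 461, 463, 490.
n = 15.
r = 1 + (70/100)·(15 − 1) = 1 + 9.8 = 10.8.
Rank 10 is 395 and rank 11 is 436.
Interpolate: 395 + 0.8·(436 − 395) = 395 + 0.8·41 = 427.8.

427.80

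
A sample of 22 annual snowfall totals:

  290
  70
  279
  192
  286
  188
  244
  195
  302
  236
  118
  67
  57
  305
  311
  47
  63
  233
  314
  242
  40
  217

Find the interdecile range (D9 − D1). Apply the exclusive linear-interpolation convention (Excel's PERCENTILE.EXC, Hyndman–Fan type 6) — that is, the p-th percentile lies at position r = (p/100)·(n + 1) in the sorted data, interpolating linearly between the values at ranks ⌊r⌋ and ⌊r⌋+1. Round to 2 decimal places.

259.20

Sorted: 40, 47, 57, 63, 67, 70, 118, 188, 192, 195, 217, 233, 236, 242, 244, 279, 286, 290, 302, 305, 311, 314.
n = 22.
P10: r = 2.3; ranks 2–3 are 47, 57; interpolating gives 50.
P90: r = 20.7; ranks 20–21 are 305, 311; interpolating gives 309.2.
Difference: 309.2 − 50 = 259.2.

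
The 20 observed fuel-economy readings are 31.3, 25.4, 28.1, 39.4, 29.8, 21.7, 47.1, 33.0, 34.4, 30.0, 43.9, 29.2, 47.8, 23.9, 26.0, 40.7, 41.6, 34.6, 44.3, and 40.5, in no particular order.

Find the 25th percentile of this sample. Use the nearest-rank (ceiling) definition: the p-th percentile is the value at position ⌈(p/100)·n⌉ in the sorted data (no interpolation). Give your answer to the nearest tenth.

Sorted: 21.7, 23.9, 25.4, 26.0, 28.1, 29.2, 29.8, 30.0, 31.3, 33.0, 34.4, 34.6, 39.4, 40.5, 40.7, 41.6, 43.9, 44.3, 47.1, 47.8.
n = 20.
Position = ⌈25/100 · 20⌉ = ⌈5⌉ = 5.
The value at rank 5 is 28.1.

28.1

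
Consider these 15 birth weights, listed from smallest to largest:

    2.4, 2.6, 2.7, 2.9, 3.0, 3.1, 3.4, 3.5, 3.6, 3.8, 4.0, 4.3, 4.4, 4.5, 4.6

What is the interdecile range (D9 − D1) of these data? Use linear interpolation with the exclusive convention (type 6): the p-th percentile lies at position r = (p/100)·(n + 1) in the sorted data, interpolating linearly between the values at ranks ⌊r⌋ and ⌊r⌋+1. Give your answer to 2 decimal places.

2.02

n = 15.
P10: r = 1.6; ranks 1–2 are 2.4, 2.6; interpolating gives 2.52.
P90: r = 14.4; ranks 14–15 are 4.5, 4.6; interpolating gives 4.54.
Difference: 4.54 − 2.52 = 2.02.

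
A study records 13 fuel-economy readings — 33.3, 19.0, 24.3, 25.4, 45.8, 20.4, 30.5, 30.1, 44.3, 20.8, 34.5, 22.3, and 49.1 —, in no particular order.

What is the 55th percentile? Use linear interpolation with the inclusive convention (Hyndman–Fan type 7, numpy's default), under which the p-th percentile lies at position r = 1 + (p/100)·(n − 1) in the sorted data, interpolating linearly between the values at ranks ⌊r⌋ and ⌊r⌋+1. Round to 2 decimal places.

Sorted: 19.0, 20.4, 20.8, 22.3, 24.3, 25.4, 30.1, 30.5, 33.3, 34.5, 44.3, 45.8, 49.1.
n = 13.
r = 1 + (55/100)·(13 − 1) = 1 + 6.6 = 7.6.
Rank 7 is 30.1 and rank 8 is 30.5.
Interpolate: 30.1 + 0.6·(30.5 − 30.1) = 30.1 + 0.6·0.4 = 30.34.

30.34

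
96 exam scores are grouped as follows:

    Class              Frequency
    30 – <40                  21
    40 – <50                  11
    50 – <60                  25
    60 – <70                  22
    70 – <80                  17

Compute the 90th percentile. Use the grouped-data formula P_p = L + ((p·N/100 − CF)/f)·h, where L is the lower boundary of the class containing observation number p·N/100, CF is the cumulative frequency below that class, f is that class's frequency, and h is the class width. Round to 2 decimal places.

N = 96; target position k = 90/100 · 96 = 86.4.
Cumulative frequencies: 21, 32, 57, 79, 96.
Observation 86.4 falls in the class 70 – <80.
L = 70, CF = 79, f = 17, h = 10.
P90 = 70 + ((86.4 − 79)/17)·10 = 70 + 4.35294 = 74.3529.

74.35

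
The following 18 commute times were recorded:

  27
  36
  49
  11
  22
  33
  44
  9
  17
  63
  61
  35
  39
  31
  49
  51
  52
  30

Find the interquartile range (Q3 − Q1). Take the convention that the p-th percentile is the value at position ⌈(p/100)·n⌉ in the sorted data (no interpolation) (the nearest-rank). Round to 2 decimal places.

22.00

Sorted: 9, 11, 17, 22, 27, 30, 31, 33, 35, 36, 39, 44, 49, 49, 51, 52, 61, 63.
n = 18.
P25: rank ⌈25/100·18⌉ = 5 → 27.
P75: rank ⌈75/100·18⌉ = 14 → 49.
Difference: 49 − 27 = 22.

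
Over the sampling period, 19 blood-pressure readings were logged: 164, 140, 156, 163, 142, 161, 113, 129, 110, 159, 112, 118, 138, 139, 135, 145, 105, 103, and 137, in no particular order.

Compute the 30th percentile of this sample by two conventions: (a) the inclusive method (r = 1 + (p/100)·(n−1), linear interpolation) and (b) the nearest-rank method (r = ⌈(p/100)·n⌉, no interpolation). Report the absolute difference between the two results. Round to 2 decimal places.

Sorted: 103, 105, 110, 112, 113, 118, 129, 135, 137, 138, 139, 140, 142, 145, 156, 159, 161, 163, 164.
n = 19.
(a) r = 6.4; between ranks 6 (118) and 7 (129): 122.4.
(b) the nearest-rank method: rank 6 → 118.
|122.4 − 118| = 4.4.

4.40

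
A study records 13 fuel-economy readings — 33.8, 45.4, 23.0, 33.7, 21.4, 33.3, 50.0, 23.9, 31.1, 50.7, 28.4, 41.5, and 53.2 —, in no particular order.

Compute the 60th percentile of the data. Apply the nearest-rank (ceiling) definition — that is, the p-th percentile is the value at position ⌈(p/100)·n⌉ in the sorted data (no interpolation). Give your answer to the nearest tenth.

Sorted: 21.4, 23.0, 23.9, 28.4, 31.1, 33.3, 33.7, 33.8, 41.5, 45.4, 50.0, 50.7, 53.2.
n = 13.
Position = ⌈60/100 · 13⌉ = ⌈7.8⌉ = 8.
The value at rank 8 is 33.8.

33.8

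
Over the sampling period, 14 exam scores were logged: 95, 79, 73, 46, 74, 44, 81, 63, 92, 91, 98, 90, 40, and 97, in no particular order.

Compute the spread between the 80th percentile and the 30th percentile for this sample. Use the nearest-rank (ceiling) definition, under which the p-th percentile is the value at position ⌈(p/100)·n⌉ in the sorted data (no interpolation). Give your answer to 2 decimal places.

22.00

Sorted: 40, 44, 46, 63, 73, 74, 79, 81, 90, 91, 92, 95, 97, 98.
n = 14.
P30: rank ⌈30/100·14⌉ = 5 → 73.
P80: rank ⌈80/100·14⌉ = 12 → 95.
Difference: 95 − 73 = 22.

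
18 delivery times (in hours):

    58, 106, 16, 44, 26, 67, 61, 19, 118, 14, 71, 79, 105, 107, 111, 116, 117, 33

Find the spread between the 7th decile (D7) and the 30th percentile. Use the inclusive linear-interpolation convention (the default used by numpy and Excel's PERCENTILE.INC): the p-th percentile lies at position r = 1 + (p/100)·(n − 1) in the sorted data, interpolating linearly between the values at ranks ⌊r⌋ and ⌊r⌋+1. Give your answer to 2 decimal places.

Sorted: 14, 16, 19, 26, 33, 44, 58, 61, 67, 71, 79, 105, 106, 107, 111, 116, 117, 118.
n = 18.
P30: r = 6.1; ranks 6–7 are 44, 58; interpolating gives 45.4.
P70: r = 12.9; ranks 12–13 are 105, 106; interpolating gives 105.9.
Difference: 105.9 − 45.4 = 60.5.

60.50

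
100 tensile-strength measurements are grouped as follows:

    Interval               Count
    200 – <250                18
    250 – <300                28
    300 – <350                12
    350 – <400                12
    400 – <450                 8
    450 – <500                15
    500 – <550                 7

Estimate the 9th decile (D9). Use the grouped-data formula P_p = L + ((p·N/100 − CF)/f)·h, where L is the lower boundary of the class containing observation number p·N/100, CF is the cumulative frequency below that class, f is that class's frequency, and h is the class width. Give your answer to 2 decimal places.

N = 100; target position k = 90/100 · 100 = 90.
Cumulative frequencies: 18, 46, 58, 70, 78, 93, 100.
Observation 90 falls in the class 450 – <500.
L = 450, CF = 78, f = 15, h = 50.
P90 = 450 + ((90 − 78)/15)·50 = 450 + 40 = 490.

490.00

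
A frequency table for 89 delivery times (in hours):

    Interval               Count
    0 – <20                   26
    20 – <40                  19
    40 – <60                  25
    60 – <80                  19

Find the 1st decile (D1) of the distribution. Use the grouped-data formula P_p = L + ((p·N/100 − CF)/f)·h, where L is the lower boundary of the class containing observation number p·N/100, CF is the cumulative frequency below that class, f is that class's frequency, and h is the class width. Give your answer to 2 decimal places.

6.85

N = 89; target position k = 10/100 · 89 = 8.9.
Cumulative frequencies: 26, 45, 70, 89.
Observation 8.9 falls in the class 0 – <20.
L = 0, CF = 0, f = 26, h = 20.
P10 = 0 + ((8.9 − 0)/26)·20 = 0 + 6.84615 = 6.84615.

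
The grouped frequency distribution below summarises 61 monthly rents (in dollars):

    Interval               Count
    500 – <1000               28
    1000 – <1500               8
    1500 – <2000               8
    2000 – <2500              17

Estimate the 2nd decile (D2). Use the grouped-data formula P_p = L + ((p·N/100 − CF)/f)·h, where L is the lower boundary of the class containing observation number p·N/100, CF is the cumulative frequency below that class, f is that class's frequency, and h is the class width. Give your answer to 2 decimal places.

717.86

N = 61; target position k = 20/100 · 61 = 12.2.
Cumulative frequencies: 28, 36, 44, 61.
Observation 12.2 falls in the class 500 – <1000.
L = 500, CF = 0, f = 28, h = 500.
P20 = 500 + ((12.2 − 0)/28)·500 = 500 + 217.857 = 717.857.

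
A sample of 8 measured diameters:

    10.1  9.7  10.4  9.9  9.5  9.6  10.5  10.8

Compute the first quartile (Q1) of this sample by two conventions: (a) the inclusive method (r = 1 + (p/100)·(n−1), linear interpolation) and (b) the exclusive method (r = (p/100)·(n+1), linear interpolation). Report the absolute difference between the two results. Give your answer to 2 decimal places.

Sorted: 9.5, 9.6, 9.7, 9.9, 10.1, 10.4, 10.5, 10.8.
n = 8.
(a) r = 2.75; between ranks 2 (9.6) and 3 (9.7): 9.675.
(b) r = 2.25; between ranks 2 (9.6) and 3 (9.7): 9.625.
|9.675 − 9.625| = 0.05.

0.05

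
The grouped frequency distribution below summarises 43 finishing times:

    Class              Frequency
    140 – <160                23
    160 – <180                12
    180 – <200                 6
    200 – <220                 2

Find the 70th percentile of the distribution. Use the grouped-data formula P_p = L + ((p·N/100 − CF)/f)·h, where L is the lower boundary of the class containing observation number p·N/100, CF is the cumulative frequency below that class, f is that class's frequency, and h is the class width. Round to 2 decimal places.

171.83

N = 43; target position k = 70/100 · 43 = 30.1.
Cumulative frequencies: 23, 35, 41, 43.
Observation 30.1 falls in the class 160 – <180.
L = 160, CF = 23, f = 12, h = 20.
P70 = 160 + ((30.1 − 23)/12)·20 = 160 + 11.8333 = 171.833.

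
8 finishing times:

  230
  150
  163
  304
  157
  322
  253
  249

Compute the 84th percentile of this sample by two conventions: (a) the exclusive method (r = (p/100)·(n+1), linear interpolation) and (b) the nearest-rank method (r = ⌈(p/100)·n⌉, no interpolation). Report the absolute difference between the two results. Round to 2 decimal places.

10.08

Sorted: 150, 157, 163, 230, 249, 253, 304, 322.
n = 8.
(a) r = 7.56; between ranks 7 (304) and 8 (322): 314.08.
(b) the nearest-rank method: rank 7 → 304.
|314.08 − 304| = 10.08.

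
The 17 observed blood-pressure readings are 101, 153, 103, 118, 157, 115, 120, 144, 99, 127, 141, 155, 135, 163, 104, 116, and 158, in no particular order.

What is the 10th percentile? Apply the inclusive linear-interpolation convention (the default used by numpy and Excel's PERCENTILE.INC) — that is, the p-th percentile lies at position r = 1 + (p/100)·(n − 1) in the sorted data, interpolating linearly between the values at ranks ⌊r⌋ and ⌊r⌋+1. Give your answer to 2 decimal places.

Sorted: 99, 101, 103, 104, 115, 116, 118, 120, 127, 135, 141, 144, 153, 155, 157, 158, 163.
n = 17.
r = 1 + (10/100)·(17 − 1) = 1 + 1.6 = 2.6.
Rank 2 is 101 and rank 3 is 103.
Interpolate: 101 + 0.6·(103 − 101) = 101 + 0.6·2 = 102.2.

102.20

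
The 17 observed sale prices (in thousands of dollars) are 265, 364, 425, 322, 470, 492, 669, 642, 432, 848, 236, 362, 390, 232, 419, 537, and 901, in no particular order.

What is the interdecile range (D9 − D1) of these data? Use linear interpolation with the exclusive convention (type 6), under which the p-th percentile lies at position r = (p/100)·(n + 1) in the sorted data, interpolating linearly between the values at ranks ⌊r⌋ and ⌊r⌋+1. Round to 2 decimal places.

Sorted: 232, 236, 265, 322, 362, 364, 390, 419, 425, 432, 470, 492, 537, 642, 669, 848, 901.
n = 17.
P10: r = 1.8; ranks 1–2 are 232, 236; interpolating gives 235.2.
P90: r = 16.2; ranks 16–17 are 848, 901; interpolating gives 858.6.
Difference: 858.6 − 235.2 = 623.4.

623.40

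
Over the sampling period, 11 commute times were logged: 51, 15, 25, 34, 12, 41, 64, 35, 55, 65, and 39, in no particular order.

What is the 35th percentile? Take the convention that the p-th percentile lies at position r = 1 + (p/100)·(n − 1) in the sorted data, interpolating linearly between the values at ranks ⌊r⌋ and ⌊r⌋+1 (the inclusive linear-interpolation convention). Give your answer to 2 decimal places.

Sorted: 12, 15, 25, 34, 35, 39, 41, 51, 55, 64, 65.
n = 11.
r = 1 + (35/100)·(11 − 1) = 1 + 3.5 = 4.5.
Rank 4 is 34 and rank 5 is 35.
Interpolate: 34 + 0.5·(35 − 34) = 34 + 0.5·1 = 34.5.

34.50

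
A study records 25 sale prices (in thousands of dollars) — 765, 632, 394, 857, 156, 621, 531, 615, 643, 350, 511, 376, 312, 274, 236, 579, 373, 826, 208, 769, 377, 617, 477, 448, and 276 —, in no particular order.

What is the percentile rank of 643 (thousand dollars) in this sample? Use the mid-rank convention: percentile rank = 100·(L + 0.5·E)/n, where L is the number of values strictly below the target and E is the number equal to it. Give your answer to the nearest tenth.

Sorted: 156, 208, 236, 274, 276, 312, 350, 373, 376, 377, 394, 448, 477, 511, 531, 579, 615, 617, 621, 632, 643, 765, 769, 826, 857.
Count below 643: L = 20; count equal: E = 1; n = 25.
Percentile rank = 100·(20 + 0.5·1)/25 = 100·20.5/25 = 82.

82.0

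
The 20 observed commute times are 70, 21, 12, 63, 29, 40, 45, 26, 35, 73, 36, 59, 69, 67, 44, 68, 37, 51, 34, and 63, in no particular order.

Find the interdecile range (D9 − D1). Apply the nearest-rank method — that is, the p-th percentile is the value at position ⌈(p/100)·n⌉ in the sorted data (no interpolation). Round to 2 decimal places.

Sorted: 12, 21, 26, 29, 34, 35, 36, 37, 40, 44, 45, 51, 59, 63, 63, 67, 68, 69, 70, 73.
n = 20.
P10: rank ⌈10/100·20⌉ = 2 → 21.
P90: rank ⌈90/100·20⌉ = 18 → 69.
Difference: 69 − 21 = 48.

48.00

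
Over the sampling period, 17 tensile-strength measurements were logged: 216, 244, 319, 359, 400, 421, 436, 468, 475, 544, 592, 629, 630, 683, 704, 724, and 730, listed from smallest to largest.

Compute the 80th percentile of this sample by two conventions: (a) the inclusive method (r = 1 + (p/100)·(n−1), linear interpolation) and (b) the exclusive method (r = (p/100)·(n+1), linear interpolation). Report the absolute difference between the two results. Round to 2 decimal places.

n = 17.
(a) r = 13.8; between ranks 13 (630) and 14 (683): 672.4.
(b) r = 14.4; between ranks 14 (683) and 15 (704): 691.4.
|672.4 − 691.4| = 19.

19.00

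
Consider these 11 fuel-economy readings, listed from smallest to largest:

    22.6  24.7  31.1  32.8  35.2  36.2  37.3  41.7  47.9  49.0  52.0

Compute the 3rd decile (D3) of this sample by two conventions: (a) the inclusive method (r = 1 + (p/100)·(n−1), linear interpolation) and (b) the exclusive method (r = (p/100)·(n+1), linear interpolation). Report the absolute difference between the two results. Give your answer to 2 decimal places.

n = 11.
(a) r = 4 → value at rank 4 = 32.8.
(b) r = 3.6; between ranks 3 (31.1) and 4 (32.8): 32.12.
|32.8 − 32.12| = 0.68.

0.68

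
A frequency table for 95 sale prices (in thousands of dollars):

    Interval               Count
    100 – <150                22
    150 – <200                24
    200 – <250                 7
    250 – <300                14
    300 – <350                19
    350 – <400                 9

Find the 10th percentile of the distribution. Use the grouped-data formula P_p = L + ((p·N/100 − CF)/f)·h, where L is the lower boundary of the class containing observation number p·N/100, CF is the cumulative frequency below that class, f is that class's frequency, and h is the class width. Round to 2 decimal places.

121.59

N = 95; target position k = 10/100 · 95 = 9.5.
Cumulative frequencies: 22, 46, 53, 67, 86, 95.
Observation 9.5 falls in the class 100 – <150.
L = 100, CF = 0, f = 22, h = 50.
P10 = 100 + ((9.5 − 0)/22)·50 = 100 + 21.5909 = 121.591.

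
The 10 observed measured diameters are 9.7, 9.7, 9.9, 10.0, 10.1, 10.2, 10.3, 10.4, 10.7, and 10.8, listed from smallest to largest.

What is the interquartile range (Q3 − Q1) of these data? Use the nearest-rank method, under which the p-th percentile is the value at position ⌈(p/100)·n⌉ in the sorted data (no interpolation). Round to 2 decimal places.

0.50

n = 10.
P25: rank ⌈25/100·10⌉ = 3 → 9.9.
P75: rank ⌈75/100·10⌉ = 8 → 10.4.
Difference: 10.4 − 9.9 = 0.5.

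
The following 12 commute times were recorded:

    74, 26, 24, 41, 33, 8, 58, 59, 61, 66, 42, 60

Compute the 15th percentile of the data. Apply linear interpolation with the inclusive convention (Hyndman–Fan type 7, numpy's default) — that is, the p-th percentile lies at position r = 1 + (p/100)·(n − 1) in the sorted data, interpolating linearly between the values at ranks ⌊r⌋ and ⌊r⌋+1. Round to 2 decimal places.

25.30

Sorted: 8, 24, 26, 33, 41, 42, 58, 59, 60, 61, 66, 74.
n = 12.
r = 1 + (15/100)·(12 − 1) = 1 + 1.65 = 2.65.
Rank 2 is 24 and rank 3 is 26.
Interpolate: 24 + 0.65·(26 − 24) = 24 + 0.65·2 = 25.3.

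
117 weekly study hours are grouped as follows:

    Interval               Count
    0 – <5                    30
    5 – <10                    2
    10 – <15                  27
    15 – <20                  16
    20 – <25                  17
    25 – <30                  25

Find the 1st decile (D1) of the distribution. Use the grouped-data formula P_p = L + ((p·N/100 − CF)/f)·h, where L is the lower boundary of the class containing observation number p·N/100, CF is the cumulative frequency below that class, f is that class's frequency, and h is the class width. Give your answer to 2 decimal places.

N = 117; target position k = 10/100 · 117 = 11.7.
Cumulative frequencies: 30, 32, 59, 75, 92, 117.
Observation 11.7 falls in the class 0 – <5.
L = 0, CF = 0, f = 30, h = 5.
P10 = 0 + ((11.7 − 0)/30)·5 = 0 + 1.95 = 1.95.

1.95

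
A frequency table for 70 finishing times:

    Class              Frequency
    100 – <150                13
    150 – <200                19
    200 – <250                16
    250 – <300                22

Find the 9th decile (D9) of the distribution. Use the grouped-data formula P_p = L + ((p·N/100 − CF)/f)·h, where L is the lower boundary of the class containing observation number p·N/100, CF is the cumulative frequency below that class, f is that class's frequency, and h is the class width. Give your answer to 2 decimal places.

284.09

N = 70; target position k = 90/100 · 70 = 63.
Cumulative frequencies: 13, 32, 48, 70.
Observation 63 falls in the class 250 – <300.
L = 250, CF = 48, f = 22, h = 50.
P90 = 250 + ((63 − 48)/22)·50 = 250 + 34.0909 = 284.091.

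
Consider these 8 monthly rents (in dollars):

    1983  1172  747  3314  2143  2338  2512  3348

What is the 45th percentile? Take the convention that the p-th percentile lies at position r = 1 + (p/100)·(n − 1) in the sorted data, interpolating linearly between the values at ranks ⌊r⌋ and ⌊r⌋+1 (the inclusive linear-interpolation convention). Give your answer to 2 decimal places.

2172.25

Sorted: 747, 1172, 1983, 2143, 2338, 2512, 3314, 3348.
n = 8.
r = 1 + (45/100)·(8 − 1) = 1 + 3.15 = 4.15.
Rank 4 is 2143 and rank 5 is 2338.
Interpolate: 2143 + 0.15·(2338 − 2143) = 2143 + 0.15·195 = 2172.25.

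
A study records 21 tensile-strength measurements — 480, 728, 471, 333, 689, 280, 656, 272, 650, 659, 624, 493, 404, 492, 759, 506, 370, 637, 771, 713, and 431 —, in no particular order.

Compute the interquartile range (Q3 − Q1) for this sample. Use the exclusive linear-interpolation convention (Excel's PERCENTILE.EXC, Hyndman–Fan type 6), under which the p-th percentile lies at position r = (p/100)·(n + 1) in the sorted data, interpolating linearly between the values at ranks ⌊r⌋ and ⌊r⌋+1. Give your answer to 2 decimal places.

Sorted: 272, 280, 333, 370, 404, 431, 471, 480, 492, 493, 506, 624, 637, 650, 656, 659, 689, 713, 728, 759, 771.
n = 21.
P25: r = 5.5; ranks 5–6 are 404, 431; interpolating gives 417.5.
P75: r = 16.5; ranks 16–17 are 659, 689; interpolating gives 674.
Difference: 674 − 417.5 = 256.5.

256.50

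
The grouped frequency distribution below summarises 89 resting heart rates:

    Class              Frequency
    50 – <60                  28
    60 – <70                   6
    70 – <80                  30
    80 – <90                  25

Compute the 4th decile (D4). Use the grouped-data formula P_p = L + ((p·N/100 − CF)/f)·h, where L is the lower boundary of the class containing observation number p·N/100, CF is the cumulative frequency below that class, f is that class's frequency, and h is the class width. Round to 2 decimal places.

N = 89; target position k = 40/100 · 89 = 35.6.
Cumulative frequencies: 28, 34, 64, 89.
Observation 35.6 falls in the class 70 – <80.
L = 70, CF = 34, f = 30, h = 10.
P40 = 70 + ((35.6 − 34)/30)·10 = 70 + 0.533333 = 70.5333.

70.53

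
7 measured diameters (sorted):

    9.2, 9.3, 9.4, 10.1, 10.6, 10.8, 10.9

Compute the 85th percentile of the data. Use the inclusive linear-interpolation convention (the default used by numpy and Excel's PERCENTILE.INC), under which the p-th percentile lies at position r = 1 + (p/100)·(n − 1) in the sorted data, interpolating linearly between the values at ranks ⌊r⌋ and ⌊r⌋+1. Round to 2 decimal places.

n = 7.
r = 1 + (85/100)·(7 − 1) = 1 + 5.1 = 6.1.
Rank 6 is 10.8 and rank 7 is 10.9.
Interpolate: 10.8 + 0.1·(10.9 − 10.8) = 10.8 + 0.1·0.1 = 10.81.

10.81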